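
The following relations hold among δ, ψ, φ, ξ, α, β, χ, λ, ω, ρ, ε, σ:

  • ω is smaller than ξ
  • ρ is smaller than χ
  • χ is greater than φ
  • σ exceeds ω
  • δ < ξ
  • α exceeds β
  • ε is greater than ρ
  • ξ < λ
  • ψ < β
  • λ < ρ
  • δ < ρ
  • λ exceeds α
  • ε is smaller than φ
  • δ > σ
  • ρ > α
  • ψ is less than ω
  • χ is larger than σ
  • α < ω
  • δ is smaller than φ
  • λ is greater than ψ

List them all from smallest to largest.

Each adjacent pair is fixed by a given relation: ψ < β; β < α; α < ω; ω < σ; σ < δ; δ < ξ; ξ < λ; λ < ρ; ρ < ε; ε < φ; φ < χ. Chaining them end to end gives the full order.

ψ < β < α < ω < σ < δ < ξ < λ < ρ < ε < φ < χ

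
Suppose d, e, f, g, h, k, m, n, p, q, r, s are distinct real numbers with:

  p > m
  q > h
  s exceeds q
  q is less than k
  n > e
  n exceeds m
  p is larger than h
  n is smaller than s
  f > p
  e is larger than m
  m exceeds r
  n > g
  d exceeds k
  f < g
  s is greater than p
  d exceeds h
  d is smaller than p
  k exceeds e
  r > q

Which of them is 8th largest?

The consecutive relations fix a unique order: h < q < r < m < e < k < d < p < f < g < n < s.
Counting 8 from the largest end gives e.

e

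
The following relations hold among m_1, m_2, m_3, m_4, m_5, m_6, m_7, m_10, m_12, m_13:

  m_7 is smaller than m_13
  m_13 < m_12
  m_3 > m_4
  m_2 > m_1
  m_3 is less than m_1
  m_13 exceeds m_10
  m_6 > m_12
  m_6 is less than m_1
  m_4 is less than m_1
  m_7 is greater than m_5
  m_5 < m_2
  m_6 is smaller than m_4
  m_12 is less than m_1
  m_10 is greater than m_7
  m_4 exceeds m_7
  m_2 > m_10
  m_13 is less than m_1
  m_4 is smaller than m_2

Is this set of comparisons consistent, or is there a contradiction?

Every relation is compatible with m_5 < m_7 < m_10 < m_13 < m_12 < m_6 < m_4 < m_3 < m_1 < m_2; the set is consistent.

consistent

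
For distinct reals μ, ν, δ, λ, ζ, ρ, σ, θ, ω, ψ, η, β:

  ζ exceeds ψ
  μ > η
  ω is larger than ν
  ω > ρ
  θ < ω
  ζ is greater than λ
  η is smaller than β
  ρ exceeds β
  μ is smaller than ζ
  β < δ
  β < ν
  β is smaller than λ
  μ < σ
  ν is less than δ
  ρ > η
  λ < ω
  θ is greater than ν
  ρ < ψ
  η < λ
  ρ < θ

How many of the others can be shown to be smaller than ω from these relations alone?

Directly below ω: ν, λ, ρ, θ.
One step further: η, β (6 so far).
Nothing else is reachable below ω; 6 in all.

6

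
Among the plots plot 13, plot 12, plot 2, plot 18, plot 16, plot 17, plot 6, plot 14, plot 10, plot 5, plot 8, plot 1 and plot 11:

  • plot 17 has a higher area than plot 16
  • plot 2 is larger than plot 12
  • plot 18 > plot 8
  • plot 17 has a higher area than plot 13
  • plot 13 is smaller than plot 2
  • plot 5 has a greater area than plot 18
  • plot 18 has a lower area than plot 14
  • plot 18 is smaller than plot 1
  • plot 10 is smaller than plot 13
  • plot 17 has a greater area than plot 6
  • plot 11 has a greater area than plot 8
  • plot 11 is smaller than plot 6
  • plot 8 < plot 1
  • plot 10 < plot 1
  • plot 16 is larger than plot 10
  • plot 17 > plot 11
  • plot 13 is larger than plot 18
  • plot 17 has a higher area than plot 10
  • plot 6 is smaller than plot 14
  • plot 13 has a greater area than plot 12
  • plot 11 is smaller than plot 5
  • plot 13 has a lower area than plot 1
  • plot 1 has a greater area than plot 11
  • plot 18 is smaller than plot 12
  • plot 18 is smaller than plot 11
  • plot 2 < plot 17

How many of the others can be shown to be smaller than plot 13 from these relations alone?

Directly below plot 13: plot 10, plot 18, plot 12.
One step further: plot 8 (4 so far).
No other element is forced below plot 13 by the given relations, so the count is 4.

4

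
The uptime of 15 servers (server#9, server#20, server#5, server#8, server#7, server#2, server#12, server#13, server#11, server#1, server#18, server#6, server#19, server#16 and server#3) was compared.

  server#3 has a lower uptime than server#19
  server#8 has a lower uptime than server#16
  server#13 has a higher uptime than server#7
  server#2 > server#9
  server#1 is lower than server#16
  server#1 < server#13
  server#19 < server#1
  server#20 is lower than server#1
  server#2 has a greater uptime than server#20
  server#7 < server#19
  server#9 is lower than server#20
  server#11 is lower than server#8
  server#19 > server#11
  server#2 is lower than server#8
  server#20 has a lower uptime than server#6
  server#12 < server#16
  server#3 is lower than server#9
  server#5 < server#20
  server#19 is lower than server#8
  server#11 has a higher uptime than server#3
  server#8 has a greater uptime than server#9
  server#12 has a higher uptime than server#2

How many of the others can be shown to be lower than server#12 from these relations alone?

Directly below server#12: server#2.
One step further: server#9, server#20 (3 so far).
One step further: server#5, server#3 (5 so far).
Nothing else is reachable below server#12; 5 in all.

5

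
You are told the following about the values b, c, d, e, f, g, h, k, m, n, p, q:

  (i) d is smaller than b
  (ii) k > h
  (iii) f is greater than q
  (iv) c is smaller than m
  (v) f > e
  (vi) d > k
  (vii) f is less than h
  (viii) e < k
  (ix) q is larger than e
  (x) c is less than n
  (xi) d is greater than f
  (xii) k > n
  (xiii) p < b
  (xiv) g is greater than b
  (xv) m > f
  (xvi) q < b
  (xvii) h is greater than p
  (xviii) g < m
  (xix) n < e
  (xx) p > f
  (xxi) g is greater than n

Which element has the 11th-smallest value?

g

Piecing the relations together gives one ordering: c < n < e < q < f < p < h < k < d < b < g < m.
Counting 11 from the smallest end gives g.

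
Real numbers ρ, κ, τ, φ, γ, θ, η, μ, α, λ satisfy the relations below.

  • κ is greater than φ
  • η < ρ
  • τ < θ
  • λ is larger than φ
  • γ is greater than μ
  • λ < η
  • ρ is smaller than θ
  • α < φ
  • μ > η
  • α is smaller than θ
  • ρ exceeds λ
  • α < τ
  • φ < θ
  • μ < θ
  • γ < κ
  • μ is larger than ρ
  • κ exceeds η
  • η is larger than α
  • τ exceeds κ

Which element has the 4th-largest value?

Chaining the given pairs: α < φ < λ < η < ρ < μ < γ < κ < τ < θ.
Counting 4 from the largest end gives γ.

γ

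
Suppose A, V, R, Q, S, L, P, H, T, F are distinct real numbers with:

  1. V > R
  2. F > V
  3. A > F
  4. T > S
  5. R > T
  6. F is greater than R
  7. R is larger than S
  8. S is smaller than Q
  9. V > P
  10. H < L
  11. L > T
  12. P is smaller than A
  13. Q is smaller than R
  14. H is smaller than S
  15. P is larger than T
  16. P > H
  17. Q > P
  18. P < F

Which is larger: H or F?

The relevant relations are H < S; S < T; T < P; P < V; V < F.
Together: H < S < T < P < V < F.
So H < F; F is the larger of the two.

F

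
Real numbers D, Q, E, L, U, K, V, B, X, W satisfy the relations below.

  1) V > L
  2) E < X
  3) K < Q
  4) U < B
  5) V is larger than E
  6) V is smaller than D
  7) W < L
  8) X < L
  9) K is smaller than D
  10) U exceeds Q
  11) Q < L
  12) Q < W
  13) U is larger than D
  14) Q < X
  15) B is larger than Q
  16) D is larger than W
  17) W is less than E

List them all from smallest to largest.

Nothing is placed below K, so it is least; from there K < Q; Q < W; W < E; E < X; X < L; L < V; V < D; D < U; U < B, each given directly.

K < Q < W < E < X < L < V < D < U < B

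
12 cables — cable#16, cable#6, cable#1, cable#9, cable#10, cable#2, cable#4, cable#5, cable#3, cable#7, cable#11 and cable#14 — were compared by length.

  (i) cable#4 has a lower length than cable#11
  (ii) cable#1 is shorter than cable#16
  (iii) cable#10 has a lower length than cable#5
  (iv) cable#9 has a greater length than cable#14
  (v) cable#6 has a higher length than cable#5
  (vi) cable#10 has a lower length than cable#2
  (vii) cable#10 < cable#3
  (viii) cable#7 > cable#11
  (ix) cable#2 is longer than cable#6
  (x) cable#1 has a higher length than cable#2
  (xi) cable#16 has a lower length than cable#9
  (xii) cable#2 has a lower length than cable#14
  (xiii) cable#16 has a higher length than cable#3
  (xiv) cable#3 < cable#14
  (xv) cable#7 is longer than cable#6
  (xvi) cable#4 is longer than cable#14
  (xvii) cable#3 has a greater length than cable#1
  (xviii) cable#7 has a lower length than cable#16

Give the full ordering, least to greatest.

cable#10 < cable#5 < cable#6 < cable#2 < cable#1 < cable#3 < cable#14 < cable#4 < cable#11 < cable#7 < cable#16 < cable#9

The consecutive links are each given: cable#10 < cable#5; cable#5 < cable#6; cable#6 < cable#2; cable#2 < cable#1; cable#1 < cable#3; cable#3 < cable#14; cable#14 < cable#4; cable#4 < cable#11; cable#11 < cable#7; cable#7 < cable#16; cable#16 < cable#9.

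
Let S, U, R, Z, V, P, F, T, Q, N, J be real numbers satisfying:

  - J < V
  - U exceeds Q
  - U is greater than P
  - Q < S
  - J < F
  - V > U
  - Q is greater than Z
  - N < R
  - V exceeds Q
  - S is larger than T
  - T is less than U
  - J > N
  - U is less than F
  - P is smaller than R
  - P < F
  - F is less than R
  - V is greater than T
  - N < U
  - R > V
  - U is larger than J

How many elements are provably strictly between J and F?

1

The relations place J below F. An element lies strictly between them when it is forced above J and also forced below F.
Above J: {U, V, R}. Below F: {P, N, Z, T, Q, U}.
Intersection: {U} — 1.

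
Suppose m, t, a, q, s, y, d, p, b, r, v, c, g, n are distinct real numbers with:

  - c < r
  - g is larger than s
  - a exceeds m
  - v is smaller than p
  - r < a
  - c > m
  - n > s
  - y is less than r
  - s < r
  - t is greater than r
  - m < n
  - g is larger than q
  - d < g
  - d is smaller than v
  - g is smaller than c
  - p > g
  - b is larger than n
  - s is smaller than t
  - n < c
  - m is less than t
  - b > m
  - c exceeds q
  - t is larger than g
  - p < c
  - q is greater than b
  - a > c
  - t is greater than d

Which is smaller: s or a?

Following the relations from s: s < n < b < q < g < c < r < a.
So s < a; s is the smaller of the two.

s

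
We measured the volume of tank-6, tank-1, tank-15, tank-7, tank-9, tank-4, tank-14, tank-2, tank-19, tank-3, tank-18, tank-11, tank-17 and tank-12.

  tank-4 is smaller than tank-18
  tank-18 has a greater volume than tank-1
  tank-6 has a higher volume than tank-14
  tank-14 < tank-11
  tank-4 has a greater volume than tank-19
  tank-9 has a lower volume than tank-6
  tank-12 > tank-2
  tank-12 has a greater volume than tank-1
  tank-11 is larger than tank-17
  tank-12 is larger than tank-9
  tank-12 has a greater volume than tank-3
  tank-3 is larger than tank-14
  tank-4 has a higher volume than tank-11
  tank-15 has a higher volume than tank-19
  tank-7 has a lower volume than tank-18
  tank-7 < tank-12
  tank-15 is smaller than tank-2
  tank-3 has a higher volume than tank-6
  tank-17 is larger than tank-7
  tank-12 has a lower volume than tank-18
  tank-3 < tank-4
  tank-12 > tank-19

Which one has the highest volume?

tank-14 is not greatest since tank-14 < tank-6; tank-7 is not greatest since tank-7 < tank-17; tank-19 is not greatest since tank-19 < tank-4; tank-1 is not greatest since tank-1 < tank-18; tank-9 is not greatest since tank-9 < tank-12; tank-6 is not greatest since tank-6 < tank-3; tank-17 is not greatest since tank-17 < tank-11; tank-11 is not greatest since tank-11 < tank-4; tank-3 is not greatest since tank-3 < tank-12; tank-15 is not greatest since tank-15 < tank-2; tank-2 is not greatest since tank-2 < tank-12; tank-4 is not greatest since tank-4 < tank-18; tank-12 is not greatest since tank-12 < tank-18.
Only tank-18 has nothing above it, so tank-18 is the highest volume.

tank-18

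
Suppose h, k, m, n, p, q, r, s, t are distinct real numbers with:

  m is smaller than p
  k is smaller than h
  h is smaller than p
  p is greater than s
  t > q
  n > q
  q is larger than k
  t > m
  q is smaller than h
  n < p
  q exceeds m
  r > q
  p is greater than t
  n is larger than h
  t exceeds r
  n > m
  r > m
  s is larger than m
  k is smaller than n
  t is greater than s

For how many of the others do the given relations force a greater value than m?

From m the given relations immediately reach s, q, r, t, n, p.
From those, h — 7 in total.
Nothing else is reachable above m; 7 in all.

7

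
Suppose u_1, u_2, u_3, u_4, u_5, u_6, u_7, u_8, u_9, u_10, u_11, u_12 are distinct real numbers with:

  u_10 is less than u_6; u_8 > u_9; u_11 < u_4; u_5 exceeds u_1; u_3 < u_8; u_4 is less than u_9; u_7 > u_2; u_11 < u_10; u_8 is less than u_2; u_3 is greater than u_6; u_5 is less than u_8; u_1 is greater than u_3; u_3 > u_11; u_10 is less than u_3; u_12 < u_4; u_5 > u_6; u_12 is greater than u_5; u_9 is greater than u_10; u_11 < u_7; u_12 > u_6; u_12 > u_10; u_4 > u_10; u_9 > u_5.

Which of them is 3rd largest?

The consecutive relations fix a unique order: u_11 < u_10 < u_6 < u_3 < u_1 < u_5 < u_12 < u_4 < u_9 < u_8 < u_2 < u_7.
The 3rd largest is u_8.

u_8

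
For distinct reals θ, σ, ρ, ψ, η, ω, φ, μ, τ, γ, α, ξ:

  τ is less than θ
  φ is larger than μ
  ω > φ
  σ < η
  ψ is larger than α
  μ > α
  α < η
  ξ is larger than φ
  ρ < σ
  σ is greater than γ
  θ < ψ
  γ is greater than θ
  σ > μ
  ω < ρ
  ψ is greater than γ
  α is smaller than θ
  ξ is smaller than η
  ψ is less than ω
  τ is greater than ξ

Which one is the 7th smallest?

γ

The consecutive relations fix a unique order: α < μ < φ < ξ < τ < θ < γ < ψ < ω < ρ < σ < η.
The 7th smallest is γ.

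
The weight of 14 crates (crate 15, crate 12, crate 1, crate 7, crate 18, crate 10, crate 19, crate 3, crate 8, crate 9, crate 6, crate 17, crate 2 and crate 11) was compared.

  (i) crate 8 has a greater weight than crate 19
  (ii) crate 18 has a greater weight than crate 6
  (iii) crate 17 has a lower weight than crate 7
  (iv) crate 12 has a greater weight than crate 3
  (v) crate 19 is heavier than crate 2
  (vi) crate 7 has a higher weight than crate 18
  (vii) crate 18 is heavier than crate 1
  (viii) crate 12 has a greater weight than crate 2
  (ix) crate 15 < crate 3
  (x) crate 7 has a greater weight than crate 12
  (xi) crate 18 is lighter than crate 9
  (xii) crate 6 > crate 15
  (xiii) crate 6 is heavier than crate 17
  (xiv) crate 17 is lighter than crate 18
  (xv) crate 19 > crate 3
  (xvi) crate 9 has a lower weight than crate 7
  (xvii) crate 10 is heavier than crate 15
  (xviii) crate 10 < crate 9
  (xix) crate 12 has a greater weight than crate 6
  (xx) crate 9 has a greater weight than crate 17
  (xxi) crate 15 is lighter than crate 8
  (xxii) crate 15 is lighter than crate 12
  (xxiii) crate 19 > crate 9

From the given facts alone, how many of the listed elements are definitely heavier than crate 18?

4

From crate 18 the given relations immediately reach crate 9, crate 7.
From those, crate 19 — 3 in total.
From those, crate 8 — 4 in total.
No other element is forced above crate 18 by the given relations, so the count is 4.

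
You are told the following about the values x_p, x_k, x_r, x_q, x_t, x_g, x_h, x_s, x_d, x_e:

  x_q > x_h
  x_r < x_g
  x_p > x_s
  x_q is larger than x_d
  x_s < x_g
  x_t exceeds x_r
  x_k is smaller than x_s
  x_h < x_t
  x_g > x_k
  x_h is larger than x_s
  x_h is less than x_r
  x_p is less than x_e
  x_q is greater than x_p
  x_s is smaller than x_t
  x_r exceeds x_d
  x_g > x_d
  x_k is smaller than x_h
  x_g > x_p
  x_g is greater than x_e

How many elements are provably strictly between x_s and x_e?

1

The relations place x_s below x_e. An element lies strictly between them when it is forced above x_s and also forced below x_e.
Above x_s: {x_p, x_h, x_r, x_t, x_q, x_g}. Below x_e: {x_k, x_p}.
Intersection: {x_p} — 1.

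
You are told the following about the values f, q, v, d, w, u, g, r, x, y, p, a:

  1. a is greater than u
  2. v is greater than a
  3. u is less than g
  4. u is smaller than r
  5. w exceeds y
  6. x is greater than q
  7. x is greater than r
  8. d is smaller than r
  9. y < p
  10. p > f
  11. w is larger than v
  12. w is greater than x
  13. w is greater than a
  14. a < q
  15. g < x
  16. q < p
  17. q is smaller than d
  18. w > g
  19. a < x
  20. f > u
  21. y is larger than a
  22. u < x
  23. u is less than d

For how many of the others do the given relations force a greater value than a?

8

The elements the relations force above a are q, y, p, d, r, x, v, w — no chain reaches any other.
That is 8.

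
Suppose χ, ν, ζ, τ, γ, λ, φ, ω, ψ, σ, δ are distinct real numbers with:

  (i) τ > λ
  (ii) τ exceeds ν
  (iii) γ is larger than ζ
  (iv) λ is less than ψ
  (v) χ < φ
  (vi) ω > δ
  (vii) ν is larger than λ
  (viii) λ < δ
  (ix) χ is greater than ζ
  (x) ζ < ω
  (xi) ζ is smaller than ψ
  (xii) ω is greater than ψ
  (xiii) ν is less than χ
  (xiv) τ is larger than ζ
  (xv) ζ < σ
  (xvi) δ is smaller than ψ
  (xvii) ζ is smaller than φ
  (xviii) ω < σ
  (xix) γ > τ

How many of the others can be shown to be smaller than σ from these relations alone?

5

From σ the given relations immediately reach ζ, ω.
From those, δ, ψ — 4 in total.
From those, λ — 5 in total.
Nothing else is reachable below σ; 5 in all.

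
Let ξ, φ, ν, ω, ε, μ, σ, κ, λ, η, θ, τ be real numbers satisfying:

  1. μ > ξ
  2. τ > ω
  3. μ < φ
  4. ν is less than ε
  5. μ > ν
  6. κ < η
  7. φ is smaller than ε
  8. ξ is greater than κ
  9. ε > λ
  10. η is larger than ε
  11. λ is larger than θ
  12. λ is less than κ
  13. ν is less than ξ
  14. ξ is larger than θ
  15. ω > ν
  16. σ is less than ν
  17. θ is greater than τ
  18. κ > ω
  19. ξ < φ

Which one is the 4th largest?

Chaining the given pairs: σ < ν < ω < τ < θ < λ < κ < ξ < μ < φ < ε < η.
Counting 4 from the largest end gives μ.

μ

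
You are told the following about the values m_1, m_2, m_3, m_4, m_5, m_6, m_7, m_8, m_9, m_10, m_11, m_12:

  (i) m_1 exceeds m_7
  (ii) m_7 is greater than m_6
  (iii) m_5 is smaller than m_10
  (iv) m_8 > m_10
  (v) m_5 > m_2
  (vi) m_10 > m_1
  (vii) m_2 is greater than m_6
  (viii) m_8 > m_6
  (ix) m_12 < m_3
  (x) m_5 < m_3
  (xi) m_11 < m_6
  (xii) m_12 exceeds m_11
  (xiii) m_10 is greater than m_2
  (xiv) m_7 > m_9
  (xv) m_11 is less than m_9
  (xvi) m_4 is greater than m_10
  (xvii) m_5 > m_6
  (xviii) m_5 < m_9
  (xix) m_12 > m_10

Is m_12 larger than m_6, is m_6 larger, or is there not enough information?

m_12

The relevant relations are m_6 < m_2; m_2 < m_5; m_5 < m_9; m_9 < m_7; m_7 < m_1; m_1 < m_10; m_10 < m_12.
Together: m_6 < m_2 < m_5 < m_9 < m_7 < m_1 < m_10 < m_12.
So m_12 is larger.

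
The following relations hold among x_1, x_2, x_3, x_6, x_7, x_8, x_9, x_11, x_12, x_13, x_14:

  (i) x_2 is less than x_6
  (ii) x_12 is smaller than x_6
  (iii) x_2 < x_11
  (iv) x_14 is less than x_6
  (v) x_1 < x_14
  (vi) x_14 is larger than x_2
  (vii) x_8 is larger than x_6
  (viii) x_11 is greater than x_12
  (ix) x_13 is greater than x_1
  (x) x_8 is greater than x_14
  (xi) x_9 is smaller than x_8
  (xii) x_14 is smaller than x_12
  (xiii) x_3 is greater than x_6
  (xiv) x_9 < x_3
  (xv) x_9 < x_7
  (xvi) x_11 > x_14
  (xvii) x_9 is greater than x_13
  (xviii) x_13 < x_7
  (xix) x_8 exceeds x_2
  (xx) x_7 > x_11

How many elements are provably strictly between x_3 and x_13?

The relations place x_13 below x_3. An element lies strictly between them when it is forced above x_13 and also forced below x_3.
Above x_13: {x_9, x_7, x_8}. Below x_3: {x_1, x_2, x_14, x_9, x_12, x_6}.
Intersection: {x_9} — 1.

1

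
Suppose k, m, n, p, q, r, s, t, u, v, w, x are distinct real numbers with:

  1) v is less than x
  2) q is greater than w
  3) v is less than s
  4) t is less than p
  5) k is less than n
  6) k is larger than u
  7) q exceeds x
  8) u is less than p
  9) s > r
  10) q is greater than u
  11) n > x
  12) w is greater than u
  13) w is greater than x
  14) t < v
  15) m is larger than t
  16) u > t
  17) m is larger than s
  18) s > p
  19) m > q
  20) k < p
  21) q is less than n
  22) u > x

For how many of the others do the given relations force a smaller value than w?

The elements the relations force below w are t, v, x, u — no chain reaches any other.
That is 4.

4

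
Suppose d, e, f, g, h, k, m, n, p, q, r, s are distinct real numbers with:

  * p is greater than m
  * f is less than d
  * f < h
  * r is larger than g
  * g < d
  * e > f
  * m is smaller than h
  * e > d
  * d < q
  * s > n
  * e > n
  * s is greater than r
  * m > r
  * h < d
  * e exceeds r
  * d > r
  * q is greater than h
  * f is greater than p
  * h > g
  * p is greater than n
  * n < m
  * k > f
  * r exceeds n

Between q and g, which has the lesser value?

Following the relations from g: g < r < m < p < f < h < d < q.
So g < q; g is the smaller of the two.

g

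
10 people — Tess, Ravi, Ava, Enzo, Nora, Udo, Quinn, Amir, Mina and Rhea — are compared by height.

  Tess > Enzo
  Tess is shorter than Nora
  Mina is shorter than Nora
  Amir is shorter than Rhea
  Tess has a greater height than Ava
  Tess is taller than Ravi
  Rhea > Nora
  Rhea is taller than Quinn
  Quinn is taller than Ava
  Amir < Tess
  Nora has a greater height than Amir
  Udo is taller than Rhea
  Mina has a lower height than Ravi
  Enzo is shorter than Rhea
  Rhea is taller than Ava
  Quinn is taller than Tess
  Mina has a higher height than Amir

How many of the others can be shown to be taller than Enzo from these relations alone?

5

From Enzo the given relations immediately reach Tess, Rhea.
From those, Nora, Quinn, Udo — 5 in total.
Nothing else is reachable above Enzo; 5 in all.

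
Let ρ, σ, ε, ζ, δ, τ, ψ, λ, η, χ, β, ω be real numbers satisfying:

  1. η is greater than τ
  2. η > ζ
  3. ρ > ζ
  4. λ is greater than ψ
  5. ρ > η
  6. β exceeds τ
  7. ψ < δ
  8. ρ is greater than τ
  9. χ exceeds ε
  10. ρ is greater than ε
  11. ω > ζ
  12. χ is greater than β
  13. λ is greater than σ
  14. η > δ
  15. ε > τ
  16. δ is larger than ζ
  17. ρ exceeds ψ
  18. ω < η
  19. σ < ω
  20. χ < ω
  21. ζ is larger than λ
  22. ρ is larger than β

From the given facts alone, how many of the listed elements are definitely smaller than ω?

Directly below ω: σ, χ, ζ.
One step further: β, ε, λ (6 so far).
One step further: ψ, τ (8 so far).
No other element is forced below ω by the given relations, so the count is 8.

8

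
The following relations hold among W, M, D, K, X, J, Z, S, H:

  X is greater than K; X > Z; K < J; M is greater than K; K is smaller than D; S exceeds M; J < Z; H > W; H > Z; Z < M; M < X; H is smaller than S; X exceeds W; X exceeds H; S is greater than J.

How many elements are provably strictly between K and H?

Chaining upward from K reaches: J, Z, M, S, D, X.
Chaining downward from H reaches: J, W, Z.
Strictly between K and H are those in both lists: J, Z — 2 elements.

2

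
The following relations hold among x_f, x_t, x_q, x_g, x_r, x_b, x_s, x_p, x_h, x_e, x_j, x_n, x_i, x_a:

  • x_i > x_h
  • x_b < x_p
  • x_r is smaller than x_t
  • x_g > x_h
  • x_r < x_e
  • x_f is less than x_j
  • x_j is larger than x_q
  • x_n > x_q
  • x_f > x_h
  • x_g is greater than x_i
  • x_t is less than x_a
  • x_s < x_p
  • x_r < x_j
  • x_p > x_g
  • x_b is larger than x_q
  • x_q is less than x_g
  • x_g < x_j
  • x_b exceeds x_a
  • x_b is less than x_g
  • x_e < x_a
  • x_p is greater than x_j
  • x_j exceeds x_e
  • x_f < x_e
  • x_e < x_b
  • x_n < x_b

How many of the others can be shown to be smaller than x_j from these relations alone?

The elements the relations force below x_j are x_r, x_h, x_f, x_e, x_t, x_a, x_i, x_q, x_n, x_b, x_g — no chain reaches any other.
That is 11.

11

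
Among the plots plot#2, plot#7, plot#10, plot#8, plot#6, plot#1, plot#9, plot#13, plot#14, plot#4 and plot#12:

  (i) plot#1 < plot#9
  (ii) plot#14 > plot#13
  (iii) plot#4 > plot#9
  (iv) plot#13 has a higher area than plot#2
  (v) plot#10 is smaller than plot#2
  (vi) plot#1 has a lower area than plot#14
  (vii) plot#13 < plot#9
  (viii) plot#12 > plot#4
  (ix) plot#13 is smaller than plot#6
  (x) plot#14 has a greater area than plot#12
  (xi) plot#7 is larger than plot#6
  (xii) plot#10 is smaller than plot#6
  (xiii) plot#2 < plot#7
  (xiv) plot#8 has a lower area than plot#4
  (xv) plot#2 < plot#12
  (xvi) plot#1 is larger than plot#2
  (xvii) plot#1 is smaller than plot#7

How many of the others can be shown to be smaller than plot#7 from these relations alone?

5

The elements the relations force below plot#7 are plot#10, plot#2, plot#13, plot#6, plot#1 — no chain reaches any other.
That is 5.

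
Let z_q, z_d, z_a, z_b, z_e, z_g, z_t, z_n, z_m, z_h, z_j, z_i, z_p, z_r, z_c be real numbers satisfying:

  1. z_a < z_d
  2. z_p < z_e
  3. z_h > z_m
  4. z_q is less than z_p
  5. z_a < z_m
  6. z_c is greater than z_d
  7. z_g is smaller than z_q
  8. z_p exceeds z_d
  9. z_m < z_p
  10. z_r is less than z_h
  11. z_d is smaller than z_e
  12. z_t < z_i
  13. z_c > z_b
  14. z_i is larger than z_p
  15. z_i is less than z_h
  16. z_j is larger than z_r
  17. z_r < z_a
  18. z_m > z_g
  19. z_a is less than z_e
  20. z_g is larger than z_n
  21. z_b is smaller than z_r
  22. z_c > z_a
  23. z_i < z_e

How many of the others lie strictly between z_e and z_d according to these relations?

Chaining upward from z_d reaches: z_p, z_c, z_i, z_h.
Chaining downward from z_e reaches: z_n, z_b, z_g, z_r, z_a, z_q, z_m, z_t, z_p, z_i.
Strictly between z_d and z_e are those in both lists: z_p, z_i — 2 elements.

2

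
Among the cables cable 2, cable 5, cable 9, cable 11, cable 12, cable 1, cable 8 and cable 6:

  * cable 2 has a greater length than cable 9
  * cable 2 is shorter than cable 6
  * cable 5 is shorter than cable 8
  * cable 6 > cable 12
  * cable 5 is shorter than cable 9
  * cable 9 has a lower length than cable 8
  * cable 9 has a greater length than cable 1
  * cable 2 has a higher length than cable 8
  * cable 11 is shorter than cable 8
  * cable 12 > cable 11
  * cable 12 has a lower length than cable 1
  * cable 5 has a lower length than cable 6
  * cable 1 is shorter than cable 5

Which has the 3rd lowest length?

Chaining the given pairs: cable 11 < cable 12 < cable 1 < cable 5 < cable 9 < cable 8 < cable 2 < cable 6.
Counting 3 from the smallest end gives cable 1.

cable 1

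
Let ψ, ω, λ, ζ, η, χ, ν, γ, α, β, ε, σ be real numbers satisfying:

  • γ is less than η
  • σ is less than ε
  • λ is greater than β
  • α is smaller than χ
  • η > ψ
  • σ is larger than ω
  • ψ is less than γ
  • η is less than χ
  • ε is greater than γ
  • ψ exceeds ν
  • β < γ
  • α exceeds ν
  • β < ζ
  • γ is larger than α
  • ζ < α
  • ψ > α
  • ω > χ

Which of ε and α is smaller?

Chaining the given relations: α < ψ < γ < η < χ < ω < σ < ε.
So α < ε; α is the smaller of the two.

α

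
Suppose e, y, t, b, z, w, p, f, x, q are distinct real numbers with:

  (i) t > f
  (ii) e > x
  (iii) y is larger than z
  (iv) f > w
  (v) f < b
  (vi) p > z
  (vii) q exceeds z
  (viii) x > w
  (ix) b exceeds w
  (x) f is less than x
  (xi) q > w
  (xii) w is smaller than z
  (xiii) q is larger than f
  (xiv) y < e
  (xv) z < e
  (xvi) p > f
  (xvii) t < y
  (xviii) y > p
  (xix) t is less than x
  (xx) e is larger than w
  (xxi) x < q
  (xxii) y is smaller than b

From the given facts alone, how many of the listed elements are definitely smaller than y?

Directly below y: t, z, p.
One step further: w, f (5 so far).
Nothing else is reachable below y; 5 in all.

5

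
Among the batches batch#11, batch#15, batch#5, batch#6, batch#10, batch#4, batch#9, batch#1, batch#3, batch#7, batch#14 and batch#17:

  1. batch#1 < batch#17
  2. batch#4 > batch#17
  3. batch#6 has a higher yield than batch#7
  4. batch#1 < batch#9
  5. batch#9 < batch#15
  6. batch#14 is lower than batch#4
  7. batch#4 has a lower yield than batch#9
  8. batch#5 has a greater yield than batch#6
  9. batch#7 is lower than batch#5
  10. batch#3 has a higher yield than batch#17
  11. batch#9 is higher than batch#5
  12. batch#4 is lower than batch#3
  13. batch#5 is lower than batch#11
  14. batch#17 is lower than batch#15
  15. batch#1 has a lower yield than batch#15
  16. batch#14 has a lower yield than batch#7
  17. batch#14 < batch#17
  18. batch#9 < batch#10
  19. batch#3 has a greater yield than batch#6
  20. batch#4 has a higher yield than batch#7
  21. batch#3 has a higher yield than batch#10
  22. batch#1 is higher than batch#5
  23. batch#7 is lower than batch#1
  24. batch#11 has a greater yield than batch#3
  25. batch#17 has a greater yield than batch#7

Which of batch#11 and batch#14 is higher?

batch#14 < batch#7 and batch#7 < batch#6 give batch#14 < batch#6.
Then batch#6 < batch#5 extends the chain to batch#5.
With batch#5 < batch#1: batch#14 < batch#7 < batch#6 < batch#5 < batch#1.
Then batch#1 < batch#17 extends the chain to batch#17.
Then batch#17 < batch#4 extends the chain to batch#4.
Then batch#4 < batch#9 extends the chain to batch#9.
Then batch#9 < batch#10 extends the chain to batch#10.
With batch#10 < batch#3: batch#14 < batch#7 < batch#6 < batch#5 < batch#1 < batch#17 < batch#4 < batch#9 < batch#10 < batch#3.
With batch#3 < batch#11: batch#14 < batch#7 < batch#6 < batch#5 < batch#1 < batch#17 < batch#4 < batch#9 < batch#10 < batch#3 < batch#11.
So batch#14 < batch#11; batch#11 is the higher of the two.

batch#11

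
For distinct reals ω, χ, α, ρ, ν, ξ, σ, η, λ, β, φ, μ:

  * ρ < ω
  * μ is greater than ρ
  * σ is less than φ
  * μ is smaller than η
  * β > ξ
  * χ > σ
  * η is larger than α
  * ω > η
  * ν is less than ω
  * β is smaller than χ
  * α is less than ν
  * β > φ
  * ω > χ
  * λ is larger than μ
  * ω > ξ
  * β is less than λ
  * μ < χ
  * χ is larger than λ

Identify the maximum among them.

ω

Chaining downward from ω: directly below it, ρ, ξ, ν, η, χ; then σ, α, μ, β, λ; then φ.
That covers every other element, and nothing is given above ω, so ω is the maximum.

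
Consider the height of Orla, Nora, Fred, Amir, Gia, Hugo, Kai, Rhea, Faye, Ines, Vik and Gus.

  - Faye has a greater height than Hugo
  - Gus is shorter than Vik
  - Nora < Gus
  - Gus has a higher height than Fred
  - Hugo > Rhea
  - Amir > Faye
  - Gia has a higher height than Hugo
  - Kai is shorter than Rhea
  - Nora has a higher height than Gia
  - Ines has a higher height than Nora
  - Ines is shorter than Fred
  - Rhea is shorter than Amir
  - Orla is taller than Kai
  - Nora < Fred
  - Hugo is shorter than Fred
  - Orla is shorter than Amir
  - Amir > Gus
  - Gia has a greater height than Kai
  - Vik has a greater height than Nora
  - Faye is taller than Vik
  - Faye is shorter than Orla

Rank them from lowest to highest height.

Nothing is placed below Kai, so it is least; from there Kai < Rhea; Rhea < Hugo; Hugo < Gia; Gia < Nora; Nora < Ines; Ines < Fred; Fred < Gus; Gus < Vik; Vik < Faye; Faye < Orla; Orla < Amir, each given directly.

Kai < Rhea < Hugo < Gia < Nora < Ines < Fred < Gus < Vik < Faye < Orla < Amir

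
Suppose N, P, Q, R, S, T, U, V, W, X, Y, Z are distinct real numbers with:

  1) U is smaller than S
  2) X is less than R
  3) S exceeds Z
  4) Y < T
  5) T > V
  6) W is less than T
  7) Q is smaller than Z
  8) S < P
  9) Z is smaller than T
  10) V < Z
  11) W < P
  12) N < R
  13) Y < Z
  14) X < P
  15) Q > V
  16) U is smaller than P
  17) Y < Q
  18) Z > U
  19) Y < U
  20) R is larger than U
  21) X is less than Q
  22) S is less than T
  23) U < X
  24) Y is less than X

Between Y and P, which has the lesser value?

The relevant relations are Y < U; U < X; X < Q; Q < Z; Z < S; S < P.
Together: Y < U < X < Q < Z < S < P.
So Y < P; Y is the smaller of the two.

Y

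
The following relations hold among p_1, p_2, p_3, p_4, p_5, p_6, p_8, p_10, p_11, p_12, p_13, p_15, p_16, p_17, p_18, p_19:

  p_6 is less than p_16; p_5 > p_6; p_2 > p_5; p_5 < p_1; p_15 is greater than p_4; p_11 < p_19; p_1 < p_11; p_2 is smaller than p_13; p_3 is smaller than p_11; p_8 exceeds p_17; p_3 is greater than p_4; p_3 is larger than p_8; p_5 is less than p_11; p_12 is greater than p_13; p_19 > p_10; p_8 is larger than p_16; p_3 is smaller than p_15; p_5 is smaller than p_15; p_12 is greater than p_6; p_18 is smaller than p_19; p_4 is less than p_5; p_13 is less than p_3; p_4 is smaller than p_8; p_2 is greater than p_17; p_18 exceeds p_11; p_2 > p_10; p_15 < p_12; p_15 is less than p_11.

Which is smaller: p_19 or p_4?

The relevant relations are p_4 < p_5; p_5 < p_2; p_2 < p_13; p_13 < p_3; p_3 < p_15; p_15 < p_11; p_11 < p_19.
Chaining these gives p_4 < p_5 < p_2 < p_13 < p_3 < p_15 < p_11 < p_19.
So p_4 < p_19; p_4 is the smaller of the two.

p_4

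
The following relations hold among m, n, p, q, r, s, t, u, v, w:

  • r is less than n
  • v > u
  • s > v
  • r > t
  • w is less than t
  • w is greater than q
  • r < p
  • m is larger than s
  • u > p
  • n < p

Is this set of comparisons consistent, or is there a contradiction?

consistent

The single ordering q < w < t < r < n < p < u < v < s < m satisfies every listed relation, so no contradiction arises.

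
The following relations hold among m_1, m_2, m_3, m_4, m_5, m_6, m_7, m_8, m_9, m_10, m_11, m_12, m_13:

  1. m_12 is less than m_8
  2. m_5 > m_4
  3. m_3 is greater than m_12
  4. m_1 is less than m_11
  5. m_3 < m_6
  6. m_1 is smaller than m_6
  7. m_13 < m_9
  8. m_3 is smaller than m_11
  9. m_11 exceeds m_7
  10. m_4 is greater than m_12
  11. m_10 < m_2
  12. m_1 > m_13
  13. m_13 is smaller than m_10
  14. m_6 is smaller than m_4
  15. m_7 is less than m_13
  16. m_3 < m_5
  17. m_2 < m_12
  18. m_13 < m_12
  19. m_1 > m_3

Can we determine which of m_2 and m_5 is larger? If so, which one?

m_5

m_2 < m_12 < m_3 < m_1 < m_6 < m_4 < m_5, by transitivity through m_12, m_3, m_1, m_6, m_4.
So m_5 is larger.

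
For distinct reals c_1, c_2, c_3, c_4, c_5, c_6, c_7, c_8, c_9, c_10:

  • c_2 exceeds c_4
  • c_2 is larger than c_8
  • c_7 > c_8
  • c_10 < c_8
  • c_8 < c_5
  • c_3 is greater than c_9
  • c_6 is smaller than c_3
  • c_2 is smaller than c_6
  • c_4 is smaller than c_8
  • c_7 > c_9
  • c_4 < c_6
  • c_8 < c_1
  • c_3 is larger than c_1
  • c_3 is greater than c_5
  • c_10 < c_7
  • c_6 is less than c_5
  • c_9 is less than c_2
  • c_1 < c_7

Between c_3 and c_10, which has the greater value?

Chaining the given relations: c_10 < c_8 < c_2 < c_6 < c_5 < c_3.
So c_10 < c_3; c_3 is the larger of the two.

c_3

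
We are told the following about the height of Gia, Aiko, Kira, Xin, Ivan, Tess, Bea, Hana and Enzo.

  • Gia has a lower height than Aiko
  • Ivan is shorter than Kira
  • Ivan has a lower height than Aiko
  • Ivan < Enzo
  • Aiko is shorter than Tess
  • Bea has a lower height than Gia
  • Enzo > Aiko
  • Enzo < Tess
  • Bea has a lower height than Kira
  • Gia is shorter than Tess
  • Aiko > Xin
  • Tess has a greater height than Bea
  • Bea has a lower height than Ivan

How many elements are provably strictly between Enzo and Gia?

1

The relations place Gia below Enzo. An element lies strictly between them when it is forced above Gia and also forced below Enzo.
Above Gia: {Aiko, Tess}. Below Enzo: {Bea, Ivan, Xin, Aiko}.
Intersection: {Aiko} — 1.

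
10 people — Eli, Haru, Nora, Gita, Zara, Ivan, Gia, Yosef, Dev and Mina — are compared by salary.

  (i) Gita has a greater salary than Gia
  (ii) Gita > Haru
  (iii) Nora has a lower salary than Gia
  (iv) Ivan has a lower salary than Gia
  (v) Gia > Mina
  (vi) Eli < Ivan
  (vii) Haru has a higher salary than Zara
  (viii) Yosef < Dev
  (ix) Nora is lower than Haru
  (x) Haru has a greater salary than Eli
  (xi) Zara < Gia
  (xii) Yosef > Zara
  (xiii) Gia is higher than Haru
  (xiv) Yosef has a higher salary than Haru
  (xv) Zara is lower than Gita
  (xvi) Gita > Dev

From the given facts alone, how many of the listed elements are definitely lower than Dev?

Directly below Dev: Yosef.
One step further: Zara, Haru (3 so far).
One step further: Eli, Nora (5 so far).
Nothing else is reachable below Dev; 5 in all.

5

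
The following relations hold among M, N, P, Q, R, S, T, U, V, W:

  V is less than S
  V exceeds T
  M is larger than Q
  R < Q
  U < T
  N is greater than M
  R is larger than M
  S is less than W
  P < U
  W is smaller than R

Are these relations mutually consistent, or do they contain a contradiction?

inconsistent

We have M < R stated directly, yet also R < Q < M by chaining the others — so R < M. Contradiction.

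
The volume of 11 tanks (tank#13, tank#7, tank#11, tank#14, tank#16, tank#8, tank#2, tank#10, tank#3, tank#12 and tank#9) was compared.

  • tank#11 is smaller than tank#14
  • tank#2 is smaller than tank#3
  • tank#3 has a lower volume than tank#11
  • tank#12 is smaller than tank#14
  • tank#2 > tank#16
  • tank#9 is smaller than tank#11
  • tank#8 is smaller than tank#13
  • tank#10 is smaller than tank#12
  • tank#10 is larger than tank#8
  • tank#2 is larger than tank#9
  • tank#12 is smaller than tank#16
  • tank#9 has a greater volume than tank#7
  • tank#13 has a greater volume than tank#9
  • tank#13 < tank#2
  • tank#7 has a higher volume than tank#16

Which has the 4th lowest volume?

The consecutive relations fix a unique order: tank#8 < tank#10 < tank#12 < tank#16 < tank#7 < tank#9 < tank#13 < tank#2 < tank#3 < tank#11 < tank#14.
Counting 4 from the smallest end gives tank#16.

tank#16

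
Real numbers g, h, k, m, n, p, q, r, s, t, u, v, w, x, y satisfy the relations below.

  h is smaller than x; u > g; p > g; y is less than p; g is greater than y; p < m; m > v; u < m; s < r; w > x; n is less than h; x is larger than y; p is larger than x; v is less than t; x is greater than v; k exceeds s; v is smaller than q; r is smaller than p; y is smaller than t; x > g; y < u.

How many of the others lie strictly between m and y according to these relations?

4

The relations place y below m. An element lies strictly between them when it is forced above y and also forced below m.
Above y: {g, u, x, p, w, t}. Below m: {s, n, g, v, h, u, x, r, p}.
Intersection: {g, u, x, p} — 4.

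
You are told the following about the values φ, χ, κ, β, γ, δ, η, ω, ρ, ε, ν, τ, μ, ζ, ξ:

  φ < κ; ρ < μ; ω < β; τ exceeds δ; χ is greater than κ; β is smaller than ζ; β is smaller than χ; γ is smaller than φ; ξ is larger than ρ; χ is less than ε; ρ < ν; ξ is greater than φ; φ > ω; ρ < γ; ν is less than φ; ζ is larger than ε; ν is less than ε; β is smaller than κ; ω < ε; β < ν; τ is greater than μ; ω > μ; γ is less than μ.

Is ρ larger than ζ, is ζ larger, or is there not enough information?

ρ < γ and γ < μ give ρ < μ.
Then μ < ω extends the chain to ω.
Then ω < β extends the chain to β.
With β < ν: ρ < γ < μ < ω < β < ν.
With ν < φ: ρ < γ < μ < ω < β < ν < φ.
With φ < κ: ρ < γ < μ < ω < β < ν < φ < κ.
With κ < χ: ρ < γ < μ < ω < β < ν < φ < κ < χ.
With χ < ε: ρ < γ < μ < ω < β < ν < φ < κ < χ < ε.
With ε < ζ: ρ < γ < μ < ω < β < ν < φ < κ < χ < ε < ζ.
So ζ is larger.

ζ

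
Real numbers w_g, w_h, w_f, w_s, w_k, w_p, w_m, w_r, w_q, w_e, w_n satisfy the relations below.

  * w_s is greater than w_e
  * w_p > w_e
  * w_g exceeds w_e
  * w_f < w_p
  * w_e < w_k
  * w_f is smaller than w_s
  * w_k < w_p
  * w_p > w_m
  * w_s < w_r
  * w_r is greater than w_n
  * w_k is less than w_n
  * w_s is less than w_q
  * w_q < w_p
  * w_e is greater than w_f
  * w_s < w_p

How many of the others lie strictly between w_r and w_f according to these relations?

4

Chaining upward from w_f reaches: w_e, w_k, w_s, w_q, w_n, w_p, w_g.
Chaining downward from w_r reaches: w_e, w_k, w_s, w_n.
Strictly between w_f and w_r are those in both lists: w_e, w_k, w_s, w_n — 4 elements.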